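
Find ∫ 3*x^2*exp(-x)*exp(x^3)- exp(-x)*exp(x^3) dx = exp(x*(x^2 - 1)) + C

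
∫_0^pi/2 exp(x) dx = -1 + exp(pi/2)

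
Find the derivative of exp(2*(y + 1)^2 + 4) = 4*y*exp(2*y^2 + 4*y + 6) + 4*exp(2*y^2 + 4*y + 6)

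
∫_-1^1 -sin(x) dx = 0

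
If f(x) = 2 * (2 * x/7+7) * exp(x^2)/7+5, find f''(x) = 16*x^3*exp(x^2)/49 + 8*x^2*exp(x^2) + 24*x*exp(x^2)/49 + 4*exp(x^2)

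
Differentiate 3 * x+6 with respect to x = 3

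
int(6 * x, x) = 3*x^2 + C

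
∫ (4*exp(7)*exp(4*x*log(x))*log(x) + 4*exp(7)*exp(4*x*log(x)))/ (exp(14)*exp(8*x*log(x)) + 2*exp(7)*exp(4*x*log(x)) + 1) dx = exp(4*x*log(x) + 7)/(exp(4*x*log(x) + 7) + 1) + C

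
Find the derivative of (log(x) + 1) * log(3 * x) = (2*log(x) + 1 + log(3))/x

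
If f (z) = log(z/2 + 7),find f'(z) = 1/(z + 14)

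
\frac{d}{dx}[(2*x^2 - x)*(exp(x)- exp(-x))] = (2*x^2*exp(2*x) + 2*x^2 + 3*x*exp(2*x) - 5*x - exp(2*x) + 1)*exp(-x)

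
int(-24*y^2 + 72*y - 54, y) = -8*y^3 + 36*y^2 - 54*y + C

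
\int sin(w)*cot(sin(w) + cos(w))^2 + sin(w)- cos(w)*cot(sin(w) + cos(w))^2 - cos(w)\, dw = cot(sin(w) + cos(w)) + C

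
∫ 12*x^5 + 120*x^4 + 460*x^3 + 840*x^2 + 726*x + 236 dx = 2*x^6 + 24*x^5 + 115*x^4 + 280*x^3 + 363*x^2 + 236*x + C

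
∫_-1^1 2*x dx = 0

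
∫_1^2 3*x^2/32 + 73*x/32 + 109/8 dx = 1105/64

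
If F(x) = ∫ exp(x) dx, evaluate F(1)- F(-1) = E - exp(-1)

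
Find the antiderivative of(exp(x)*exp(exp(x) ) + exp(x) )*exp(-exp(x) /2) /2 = 2*sinh(exp(x)/2) + C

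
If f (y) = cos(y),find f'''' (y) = cos(y)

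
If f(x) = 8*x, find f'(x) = 8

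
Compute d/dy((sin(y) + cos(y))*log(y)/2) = sqrt(2)*(y*log(y)*cos(y + pi/4) + sin(y + pi/4))/(2*y)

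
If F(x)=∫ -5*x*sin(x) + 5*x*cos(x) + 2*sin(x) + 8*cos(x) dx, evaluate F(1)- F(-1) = 6*sin(1) + 10*cos(1)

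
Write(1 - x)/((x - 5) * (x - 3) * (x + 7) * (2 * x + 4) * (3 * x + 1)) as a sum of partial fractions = 27/(8000*(3*x + 1)) + 1/(3000*(x + 7)) - 3/(1750*(x + 2)) + 1/(1000*(x - 3)) - 1/(1344*(x - 5))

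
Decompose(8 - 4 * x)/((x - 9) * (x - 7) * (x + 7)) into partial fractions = 9/(56*(x + 7)) + 5/(7*(x - 7)) - 7/(8*(x - 9))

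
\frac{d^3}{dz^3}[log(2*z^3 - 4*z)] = (6*z^6 + 12*z^4 + 24*z^2 - 16)/(z^9 - 6*z^7 + 12*z^5 - 8*z^3)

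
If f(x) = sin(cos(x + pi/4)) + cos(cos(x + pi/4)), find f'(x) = sin(x + pi/4)*sin(cos(x + pi/4)) - sin(x + pi/4)*cos(cos(x + pi/4))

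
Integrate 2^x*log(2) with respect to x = 2^x + C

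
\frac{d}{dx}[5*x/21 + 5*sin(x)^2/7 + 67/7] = 5*sin(2*x)/7 + 5/21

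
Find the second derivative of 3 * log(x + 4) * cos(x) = -3*(x^2*log(x + 4)*cos(x) + 8*x*log(x + 4)*cos(x) + 2*x*sin(x) + 16*log(x + 4)*cos(x) + 8*sin(x) + cos(x))/(x^2 + 8*x + 16)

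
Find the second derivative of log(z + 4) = -1/(z^2 + 8*z + 16)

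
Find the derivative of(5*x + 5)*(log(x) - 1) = (5*x*log(x) + 5)/x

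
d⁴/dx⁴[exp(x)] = exp(x)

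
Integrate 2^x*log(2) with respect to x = 2^x + C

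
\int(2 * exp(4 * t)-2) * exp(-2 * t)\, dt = 4*sinh(t)^2 + C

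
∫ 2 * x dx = x^2 + C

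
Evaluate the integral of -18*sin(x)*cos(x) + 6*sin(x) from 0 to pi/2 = -3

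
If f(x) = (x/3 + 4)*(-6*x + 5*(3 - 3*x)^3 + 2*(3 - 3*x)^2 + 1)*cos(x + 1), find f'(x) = 45*x^4*sin(x + 1) + 399*x^3*sin(x + 1) - 180*x^3*cos(x + 1) - 1543*x^2*sin(x + 1) - 1197*x^2*cos(x + 1) + 5210*x*sin(x + 1)/3 + 3086*x*cos(x + 1) - 616*sin(x + 1) - 5210*cos(x + 1)/3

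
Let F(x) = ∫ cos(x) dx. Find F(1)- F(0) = sin(1)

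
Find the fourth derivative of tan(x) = 24*tan(x)^5 + 40*tan(x)^3 + 16*tan(x)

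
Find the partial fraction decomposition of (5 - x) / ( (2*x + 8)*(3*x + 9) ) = -3/(2*(x + 4)) + 4/(3*(x + 3))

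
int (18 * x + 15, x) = 9*x^2 + 15*x + C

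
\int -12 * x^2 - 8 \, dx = -4*x^3 - 8*x + C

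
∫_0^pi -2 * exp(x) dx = 2 - 2*exp(pi)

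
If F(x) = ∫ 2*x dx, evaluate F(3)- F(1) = 8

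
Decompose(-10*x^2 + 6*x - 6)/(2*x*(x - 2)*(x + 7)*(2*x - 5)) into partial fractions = -214/(95*(2*x - 5)) + 269/(1197*(x + 7)) + 17/(18*(x - 2)) - 3/(70*x)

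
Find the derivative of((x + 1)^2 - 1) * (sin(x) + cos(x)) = -x^2*sin(x) + x^2*cos(x) + 4*x*cos(x) + 2*sin(x) + 2*cos(x)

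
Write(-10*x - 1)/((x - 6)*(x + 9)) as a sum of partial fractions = -89/(15*(x + 9)) - 61/(15*(x - 6))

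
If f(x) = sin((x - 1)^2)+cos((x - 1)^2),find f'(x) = -2*x*sin(x^2 - 2*x + 1) + 2*x*cos(x^2 - 2*x + 1) + 2*sin(x^2 - 2*x + 1) - 2*cos(x^2 - 2*x + 1)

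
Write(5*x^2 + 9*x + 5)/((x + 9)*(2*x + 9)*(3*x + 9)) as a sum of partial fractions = -263/(81*(2*x + 9)) + 329/(162*(x + 9)) + 23/(54*(x + 3))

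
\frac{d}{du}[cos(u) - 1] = -sin(u)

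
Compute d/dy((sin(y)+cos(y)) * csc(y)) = -1/sin(y)^2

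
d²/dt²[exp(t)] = exp(t)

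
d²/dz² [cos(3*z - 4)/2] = -9*cos(3*z - 4)/2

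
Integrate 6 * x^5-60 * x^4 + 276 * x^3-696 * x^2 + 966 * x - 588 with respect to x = x^6 - 12*x^5 + 69*x^4 - 232*x^3 + 483*x^2 - 588*x + C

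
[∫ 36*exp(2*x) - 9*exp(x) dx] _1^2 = -27*exp(2) + 9*E + 18*exp(4)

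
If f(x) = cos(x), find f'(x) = -sin(x)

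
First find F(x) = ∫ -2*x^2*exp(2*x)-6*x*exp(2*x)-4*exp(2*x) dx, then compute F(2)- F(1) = -9*exp(4) + 4*exp(2)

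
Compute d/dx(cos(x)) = -sin(x)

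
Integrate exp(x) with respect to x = exp(x) + C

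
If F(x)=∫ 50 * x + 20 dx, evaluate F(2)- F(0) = 140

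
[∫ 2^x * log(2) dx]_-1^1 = 3/2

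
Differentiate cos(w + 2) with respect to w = -sin(w + 2)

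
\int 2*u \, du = u^2 + C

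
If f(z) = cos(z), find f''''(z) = cos(z)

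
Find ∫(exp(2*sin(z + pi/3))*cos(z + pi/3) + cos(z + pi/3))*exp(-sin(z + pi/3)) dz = 2*sinh(sin(z + pi/3)) + C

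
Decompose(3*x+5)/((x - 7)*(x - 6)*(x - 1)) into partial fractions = 4/(15*(x - 1)) - 23/(5*(x - 6)) + 13/(3*(x - 7))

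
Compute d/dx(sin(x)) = cos(x)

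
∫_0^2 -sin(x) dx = -1 + cos(2)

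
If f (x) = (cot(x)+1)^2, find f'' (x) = 6*cot(x)^4 + 4*cot(x)^3 + 8*cot(x)^2 + 4*cot(x) + 2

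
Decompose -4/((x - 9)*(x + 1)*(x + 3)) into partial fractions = -1/(6*(x + 3)) + 1/(5*(x + 1)) - 1/(30*(x - 9))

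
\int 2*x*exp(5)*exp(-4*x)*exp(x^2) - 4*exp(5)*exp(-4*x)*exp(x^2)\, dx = exp((x - 2)^2 + 1) + C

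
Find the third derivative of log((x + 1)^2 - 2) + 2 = (4*x^3 + 12*x^2 + 36*x + 28)/(x^6 + 6*x^5 + 9*x^4 - 4*x^3 - 9*x^2 + 6*x - 1)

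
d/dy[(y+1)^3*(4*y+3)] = 16*y^3 + 45*y^2 + 42*y + 13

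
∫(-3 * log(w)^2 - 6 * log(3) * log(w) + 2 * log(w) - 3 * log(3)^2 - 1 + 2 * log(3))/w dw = -log(3*w)^3 + log(3*w)^2 - log(3*w) + C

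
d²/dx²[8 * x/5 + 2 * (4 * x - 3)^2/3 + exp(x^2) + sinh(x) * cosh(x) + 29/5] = 4*x^2*exp(x^2) + 2*exp(x^2) + 2*sinh(2*x) + 64/3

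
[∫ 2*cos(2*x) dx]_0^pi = 0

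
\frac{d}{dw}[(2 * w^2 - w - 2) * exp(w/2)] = w^2*exp(w/2) + 7*w*exp(w/2)/2 - 2*exp(w/2)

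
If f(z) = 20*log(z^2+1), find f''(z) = (40 - 40*z^2)/(z^4 + 2*z^2 + 1)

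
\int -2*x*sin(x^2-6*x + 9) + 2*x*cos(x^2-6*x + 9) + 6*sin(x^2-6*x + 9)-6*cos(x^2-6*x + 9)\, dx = sin((x - 3)^2) + cos((x - 3)^2) + C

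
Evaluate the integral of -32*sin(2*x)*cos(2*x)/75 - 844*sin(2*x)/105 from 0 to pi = 0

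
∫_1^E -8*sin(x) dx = 8*cos(E) - 8*cos(1)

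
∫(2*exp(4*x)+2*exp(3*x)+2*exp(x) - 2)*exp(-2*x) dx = ((exp(x) + 1)*exp(x) - 1)^2*exp(-2*x) + C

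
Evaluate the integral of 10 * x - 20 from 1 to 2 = -5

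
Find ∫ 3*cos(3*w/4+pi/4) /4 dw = sin((3*w + pi)/4) + C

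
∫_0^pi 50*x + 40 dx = -16 + (4 + 5*pi)^2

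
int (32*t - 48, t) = 16*t^2 - 48*t + C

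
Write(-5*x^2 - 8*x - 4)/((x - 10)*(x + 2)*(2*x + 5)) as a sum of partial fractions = -61/(25*(2*x + 5)) + 2/(3*(x + 2)) - 146/(75*(x - 10))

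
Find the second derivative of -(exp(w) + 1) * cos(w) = 2*exp(w)*sin(w) + cos(w)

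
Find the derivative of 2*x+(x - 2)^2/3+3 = 2*x/3 + 2/3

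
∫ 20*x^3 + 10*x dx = 5*x^4 + 5*x^2 + C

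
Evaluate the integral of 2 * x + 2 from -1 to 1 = 4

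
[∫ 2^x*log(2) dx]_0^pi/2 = -1 + 2^(pi/2)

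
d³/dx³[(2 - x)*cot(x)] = 6*x*cot(x)^4 + 8*x*cot(x)^2 + 2*x - 12*cot(x)^4 - 6*cot(x)^3 - 16*cot(x)^2 - 6*cot(x) - 4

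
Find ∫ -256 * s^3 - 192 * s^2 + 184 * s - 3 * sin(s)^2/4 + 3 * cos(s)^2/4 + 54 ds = -64*s^4 - 64*s^3 + 92*s^2 + 54*s + 3*sin(2*s)/8 + C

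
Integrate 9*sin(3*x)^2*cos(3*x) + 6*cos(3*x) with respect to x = (sin(3*x)^2 + 2)*sin(3*x) + C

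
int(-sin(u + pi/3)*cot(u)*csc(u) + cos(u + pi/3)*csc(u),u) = sqrt(3)/(2*tan(u)) + C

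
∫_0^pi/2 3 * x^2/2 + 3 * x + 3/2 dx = -1/2 + (1 + pi/2)^3/2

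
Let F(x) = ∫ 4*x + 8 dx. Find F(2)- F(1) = 14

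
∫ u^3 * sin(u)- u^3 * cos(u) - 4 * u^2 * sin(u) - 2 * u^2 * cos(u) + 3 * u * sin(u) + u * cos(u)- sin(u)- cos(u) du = -sqrt(2)*u*(u^2 - u + 1)*sin(u + pi/4) + C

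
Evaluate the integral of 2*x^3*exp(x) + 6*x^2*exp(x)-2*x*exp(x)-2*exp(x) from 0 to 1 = 0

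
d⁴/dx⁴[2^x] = 2^x*log(2)^4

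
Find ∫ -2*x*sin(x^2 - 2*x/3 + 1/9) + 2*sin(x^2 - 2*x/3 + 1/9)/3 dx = cos((3*x - 1)^2/9) + C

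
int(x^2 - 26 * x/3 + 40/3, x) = x^3/3 - 13*x^2/3 + 40*x/3 + C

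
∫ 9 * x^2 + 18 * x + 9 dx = 3*x^3 + 9*x^2 + 9*x + C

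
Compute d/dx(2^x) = 2^x*log(2)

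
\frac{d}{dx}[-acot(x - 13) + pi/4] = 1/(x^2 - 26*x + 170)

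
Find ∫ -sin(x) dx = cos(x) + C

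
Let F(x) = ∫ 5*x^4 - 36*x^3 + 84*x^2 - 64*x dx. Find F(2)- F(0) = -16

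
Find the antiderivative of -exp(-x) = exp(-x) + C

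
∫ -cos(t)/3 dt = -sin(t)/3 + C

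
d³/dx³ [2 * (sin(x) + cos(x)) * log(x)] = 2*sqrt(2)*(-x^3*log(x)*cos(x + pi/4) - 3*x^2*sin(x + pi/4) - 3*x*cos(x + pi/4) + 2*sin(x + pi/4))/x^3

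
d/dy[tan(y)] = cos(y)^(-2)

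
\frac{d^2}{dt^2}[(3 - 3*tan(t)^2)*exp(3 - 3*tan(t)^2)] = (-108*tan(t)^8 + 18*tan(t)^6 + 252*tan(t)^4 + 102*tan(t)^2 - 24)*exp(3 - 3*tan(t)^2)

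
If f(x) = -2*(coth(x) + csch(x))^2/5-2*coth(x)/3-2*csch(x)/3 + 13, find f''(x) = -(25*sinh(x)/2 + 10*sinh(2*x) + 5*sinh(3*x)/2 + 69*cosh(x) + 24*cosh(2*x) + 3*cosh(3*x) + 48)/(15*sinh(x)^4)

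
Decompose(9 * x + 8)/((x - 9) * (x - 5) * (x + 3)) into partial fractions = -19/(96*(x + 3)) - 53/(32*(x - 5)) + 89/(48*(x - 9))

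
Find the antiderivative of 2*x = x^2 + C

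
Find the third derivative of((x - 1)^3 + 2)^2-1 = 120*x^3 - 360*x^2 + 360*x - 96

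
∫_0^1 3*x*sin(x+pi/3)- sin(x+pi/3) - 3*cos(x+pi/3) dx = -1/2 - 2*cos(1 + pi/3)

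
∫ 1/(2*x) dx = log(x)/2 + C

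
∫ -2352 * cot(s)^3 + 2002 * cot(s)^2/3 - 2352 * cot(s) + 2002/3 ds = 14*(252*cot(s) - 143)*cot(s)/3 + C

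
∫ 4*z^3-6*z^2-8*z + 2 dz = z^4 - 2*z^3 - 4*z^2 + 2*z + C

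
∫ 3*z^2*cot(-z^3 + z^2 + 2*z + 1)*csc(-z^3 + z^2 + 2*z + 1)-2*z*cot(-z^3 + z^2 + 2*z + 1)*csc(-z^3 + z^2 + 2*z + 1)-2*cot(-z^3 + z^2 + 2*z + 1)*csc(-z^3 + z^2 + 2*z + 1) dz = csc(-z^3 + z^2 + 2*z + 1) + C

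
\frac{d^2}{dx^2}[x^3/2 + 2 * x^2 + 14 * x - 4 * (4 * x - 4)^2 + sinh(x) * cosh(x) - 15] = 3*x + 2*sinh(2*x) - 124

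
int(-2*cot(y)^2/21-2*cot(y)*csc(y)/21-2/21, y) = 2*cot(y)/21 + 2*csc(y)/21 + C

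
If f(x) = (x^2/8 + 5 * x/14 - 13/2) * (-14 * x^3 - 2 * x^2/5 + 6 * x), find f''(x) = -35*x^3 - 303*x^2/5 + 7695*x/14 + 332/35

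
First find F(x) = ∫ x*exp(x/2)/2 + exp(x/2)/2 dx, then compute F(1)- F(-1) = 2*exp(-1/2)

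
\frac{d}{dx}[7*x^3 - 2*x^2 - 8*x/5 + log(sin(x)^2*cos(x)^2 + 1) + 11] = (105*x^2*(1 - cos(4*x))/8 + 105*x^2 - 5*x*(1 - cos(4*x))/2 - 20*x - (1 - cos(4*x)) - 10*sin(x)^3*cos(x) + 10*sin(x)*cos(x)^3 - 8)/(5*(1 - cos(4*x))/8 + 5)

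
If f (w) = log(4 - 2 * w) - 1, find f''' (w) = 2/(w^3 - 6*w^2 + 12*w - 8)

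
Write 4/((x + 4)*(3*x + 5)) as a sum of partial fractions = 12/(7*(3*x + 5)) - 4/(7*(x + 4))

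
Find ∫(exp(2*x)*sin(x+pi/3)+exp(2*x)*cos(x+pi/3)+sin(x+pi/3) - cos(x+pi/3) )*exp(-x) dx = 2*sin(x + pi/3)*sinh(x) + C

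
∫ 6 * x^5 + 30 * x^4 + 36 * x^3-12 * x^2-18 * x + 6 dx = x^6 + 6*x^5 + 9*x^4 - 4*x^3 - 9*x^2 + 6*x + C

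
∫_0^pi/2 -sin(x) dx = -1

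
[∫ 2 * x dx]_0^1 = 1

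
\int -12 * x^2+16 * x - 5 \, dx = -4*x^3 + 8*x^2 - 5*x + C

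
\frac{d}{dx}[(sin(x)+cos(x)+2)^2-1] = 2*cos(2*x) + 4*sqrt(2)*cos(x + pi/4)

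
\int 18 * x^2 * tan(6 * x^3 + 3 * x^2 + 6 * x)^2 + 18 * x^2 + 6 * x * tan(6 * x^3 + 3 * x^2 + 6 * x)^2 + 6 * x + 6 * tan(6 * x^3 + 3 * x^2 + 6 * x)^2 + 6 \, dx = tan(3*x*(2*x^2 + x + 2)) + C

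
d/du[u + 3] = 1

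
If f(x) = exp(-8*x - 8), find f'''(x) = -512*exp(-8*x - 8)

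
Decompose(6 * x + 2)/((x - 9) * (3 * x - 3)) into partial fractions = -1/(3*(x - 1)) + 7/(3*(x - 9))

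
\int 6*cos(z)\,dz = 6*sin(z) + C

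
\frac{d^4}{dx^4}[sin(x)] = sin(x)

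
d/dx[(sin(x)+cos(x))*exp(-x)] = -2*exp(-x)*sin(x)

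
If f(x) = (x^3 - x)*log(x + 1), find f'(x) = 3*x^2*log(x + 1) + x^2 - x - log(x + 1)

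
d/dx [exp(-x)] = -exp(-x)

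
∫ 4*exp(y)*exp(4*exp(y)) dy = exp(4*exp(y)) + C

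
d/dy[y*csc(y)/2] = -y*cot(y)*csc(y)/2 + csc(y)/2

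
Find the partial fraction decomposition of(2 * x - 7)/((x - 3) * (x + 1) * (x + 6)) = -19/(45*(x + 6)) + 9/(20*(x + 1)) - 1/(36*(x - 3))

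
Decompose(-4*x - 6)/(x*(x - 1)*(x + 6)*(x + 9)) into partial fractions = -1/(9*(x + 9)) + 1/(7*(x + 6)) - 1/(7*(x - 1)) + 1/(9*x)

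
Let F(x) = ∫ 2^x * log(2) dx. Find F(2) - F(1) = 2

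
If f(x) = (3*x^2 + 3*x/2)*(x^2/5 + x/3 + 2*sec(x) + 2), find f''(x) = 12*x^2*tan(x)^2*sec(x) + 6*x^2*sec(x) + 36*x^2/5 + 6*x*tan(x)^2*sec(x) + 24*x*tan(x)*sec(x) + 3*x*sec(x) + 39*x/5 + 6*tan(x)*sec(x) + 12*sec(x) + 13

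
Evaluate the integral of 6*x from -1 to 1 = 0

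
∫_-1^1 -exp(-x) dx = -E + exp(-1)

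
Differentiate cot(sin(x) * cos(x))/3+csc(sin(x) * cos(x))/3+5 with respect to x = (sin(2*x - sin(2*x)/2)/tan(sin(2*x)/2) - sin(2*x + sin(2*x)/2)/tan(sin(2*x)/2) - 2*cos(2*x))/(3*(1 - cos(sin(2*x))))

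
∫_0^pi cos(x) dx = 0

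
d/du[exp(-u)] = -exp(-u)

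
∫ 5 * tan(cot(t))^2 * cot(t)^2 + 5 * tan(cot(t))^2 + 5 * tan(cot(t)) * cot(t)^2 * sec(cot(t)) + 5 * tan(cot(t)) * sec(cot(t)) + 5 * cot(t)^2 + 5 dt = -5*tan(cot(t)) - 5*sec(cot(t)) + C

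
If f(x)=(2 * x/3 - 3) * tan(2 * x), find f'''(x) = 32*x*tan(2*x)^4 + 128*x*tan(2*x)^2/3 + 32*x/3 - 144*tan(2*x)^4 + 16*tan(2*x)^3 - 192*tan(2*x)^2 + 16*tan(2*x) - 48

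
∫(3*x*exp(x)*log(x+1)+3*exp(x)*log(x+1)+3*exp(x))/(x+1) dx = 3*exp(x)*log(x + 1) + C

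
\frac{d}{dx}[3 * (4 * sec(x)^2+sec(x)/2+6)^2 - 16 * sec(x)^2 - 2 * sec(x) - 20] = (16 + 515/(2*cos(x)) + 36/cos(x)^2 + 192/cos(x)^3)*sin(x)/cos(x)^2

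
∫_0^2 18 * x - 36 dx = -36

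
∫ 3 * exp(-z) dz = -3*exp(-z) + C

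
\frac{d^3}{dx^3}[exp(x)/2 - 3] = exp(x)/2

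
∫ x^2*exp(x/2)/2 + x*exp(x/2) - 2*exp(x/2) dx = x*(x - 2)*exp(x/2) + C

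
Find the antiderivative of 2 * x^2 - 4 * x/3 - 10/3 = 2*x^3/3 - 2*x^2/3 - 10*x/3 + C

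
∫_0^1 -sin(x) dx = -1 + cos(1)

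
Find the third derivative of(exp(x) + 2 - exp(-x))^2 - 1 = (8*exp(4*x) + 4*exp(3*x) + 4*exp(x) - 8)*exp(-2*x)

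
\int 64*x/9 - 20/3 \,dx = 32*x^2/9 - 20*x/3 + C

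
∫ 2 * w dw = w^2 + C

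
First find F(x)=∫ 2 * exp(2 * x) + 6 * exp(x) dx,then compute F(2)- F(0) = -16 + (3 + exp(2))^2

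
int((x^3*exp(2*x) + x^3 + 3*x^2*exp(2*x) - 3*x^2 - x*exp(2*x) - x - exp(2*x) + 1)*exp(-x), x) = 2*x*(x^2 - 1)*sinh(x) + C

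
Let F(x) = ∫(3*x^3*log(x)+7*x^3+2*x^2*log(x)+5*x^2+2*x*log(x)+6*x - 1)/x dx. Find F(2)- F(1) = 15*log(2) + 24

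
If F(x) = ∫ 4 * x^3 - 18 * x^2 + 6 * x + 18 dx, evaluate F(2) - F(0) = 16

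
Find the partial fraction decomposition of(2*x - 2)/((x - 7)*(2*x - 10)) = -2/(x - 5) + 3/(x - 7)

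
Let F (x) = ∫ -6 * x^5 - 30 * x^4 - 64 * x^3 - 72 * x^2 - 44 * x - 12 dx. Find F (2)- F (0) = -816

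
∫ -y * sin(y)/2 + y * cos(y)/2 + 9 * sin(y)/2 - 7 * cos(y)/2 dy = sqrt(2)*(y - 8)*sin(y + pi/4)/2 + C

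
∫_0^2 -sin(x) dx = -1 + cos(2)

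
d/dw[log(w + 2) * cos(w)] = (-w*log(w + 2)*sin(w) - 2*log(w + 2)*sin(w) + cos(w))/(w + 2)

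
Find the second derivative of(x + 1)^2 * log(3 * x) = (2*x^2*log(x) + 2*x^2*log(3) + 3*x^2 + 2*x - 1)/x^2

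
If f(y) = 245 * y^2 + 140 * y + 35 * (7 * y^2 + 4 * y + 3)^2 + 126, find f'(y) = 6860*y^3 + 5880*y^2 + 4550*y + 980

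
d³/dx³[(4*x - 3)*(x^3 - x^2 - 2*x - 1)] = 96*x - 42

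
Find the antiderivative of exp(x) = exp(x) + C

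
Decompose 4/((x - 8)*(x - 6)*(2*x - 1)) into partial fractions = 16/(165*(2*x - 1)) - 2/(11*(x - 6)) + 2/(15*(x - 8))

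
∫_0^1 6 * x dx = 3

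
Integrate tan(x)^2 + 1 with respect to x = tan(x) + C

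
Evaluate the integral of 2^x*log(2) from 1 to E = -2 + 2^E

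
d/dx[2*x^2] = 4*x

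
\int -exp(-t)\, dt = exp(-t) + C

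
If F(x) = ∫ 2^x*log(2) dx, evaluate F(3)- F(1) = 6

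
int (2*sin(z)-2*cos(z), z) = -2*sqrt(2)*sin(z + pi/4) + C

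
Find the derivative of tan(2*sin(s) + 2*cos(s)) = 2*sqrt(2)*cos(s + pi/4)/cos(2*sqrt(2)*sin(s + pi/4))^2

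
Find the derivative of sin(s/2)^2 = sin(s)/2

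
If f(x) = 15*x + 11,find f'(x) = 15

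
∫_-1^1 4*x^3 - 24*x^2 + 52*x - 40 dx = -96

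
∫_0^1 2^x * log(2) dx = 1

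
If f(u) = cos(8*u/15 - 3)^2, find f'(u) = -16*sin(8*u/15 - 3)*cos(8*u/15 - 3)/15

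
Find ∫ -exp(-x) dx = exp(-x) + C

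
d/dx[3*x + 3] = 3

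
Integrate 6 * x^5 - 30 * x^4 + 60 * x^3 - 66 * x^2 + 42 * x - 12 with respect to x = x^6 - 6*x^5 + 15*x^4 - 22*x^3 + 21*x^2 - 12*x + C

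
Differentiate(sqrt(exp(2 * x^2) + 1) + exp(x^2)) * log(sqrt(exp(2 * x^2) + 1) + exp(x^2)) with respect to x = (2*x*sqrt(exp(2*x^2) + 1)*exp(x^2)*log(sqrt(exp(2*x^2) + 1) + exp(x^2)) + 2*x*sqrt(exp(2*x^2) + 1)*exp(x^2) + 2*x*exp(2*x^2)*log(sqrt(exp(2*x^2) + 1) + exp(x^2)) + 2*x*exp(2*x^2))/sqrt(exp(2*x^2) + 1)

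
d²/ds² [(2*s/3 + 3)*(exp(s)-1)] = 2*s*exp(s)/3 + 13*exp(s)/3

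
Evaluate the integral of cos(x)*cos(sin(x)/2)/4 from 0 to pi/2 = sin(1/2)/2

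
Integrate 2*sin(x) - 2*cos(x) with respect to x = -2*sqrt(2)*sin(x + pi/4) + C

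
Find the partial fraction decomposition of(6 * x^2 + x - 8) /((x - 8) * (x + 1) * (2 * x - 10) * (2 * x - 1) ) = -8/(135*(2*x - 1)) + 1/(108*(x + 1)) - 49/(108*(x - 5)) + 64/(135*(x - 8))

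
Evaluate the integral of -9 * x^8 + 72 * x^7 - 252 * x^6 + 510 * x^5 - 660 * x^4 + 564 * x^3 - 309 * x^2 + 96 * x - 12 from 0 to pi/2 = -1 - (-1 + pi/2)^9 + (-1 + pi/2)^6 + (-1 + pi/2)^3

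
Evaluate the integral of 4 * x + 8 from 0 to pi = -8 + 2*(2 + pi)^2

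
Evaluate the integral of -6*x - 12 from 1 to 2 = -21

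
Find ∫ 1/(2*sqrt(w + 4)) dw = sqrt(w + 4) + C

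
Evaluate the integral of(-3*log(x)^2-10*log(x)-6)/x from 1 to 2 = -(log(2) + 2)^3 + 2*log(2) + 4 + (log(2) + 2)^2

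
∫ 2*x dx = x^2 + C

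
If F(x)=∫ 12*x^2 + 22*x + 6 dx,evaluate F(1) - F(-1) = 20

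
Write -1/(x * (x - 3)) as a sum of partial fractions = -1/(3*(x - 3)) + 1/(3*x)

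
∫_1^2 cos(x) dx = -sin(1) + sin(2)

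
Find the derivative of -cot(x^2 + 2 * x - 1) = 2*(x + 1)/sin(x^2 + 2*x - 1)^2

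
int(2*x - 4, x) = x^2 - 4*x + C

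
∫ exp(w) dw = exp(w) + C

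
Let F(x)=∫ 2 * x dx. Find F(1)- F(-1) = 0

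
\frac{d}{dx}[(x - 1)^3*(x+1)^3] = 6*x^5 - 12*x^3 + 6*x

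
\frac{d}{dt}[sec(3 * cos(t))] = -3*sin(t)*tan(3*cos(t))*sec(3*cos(t))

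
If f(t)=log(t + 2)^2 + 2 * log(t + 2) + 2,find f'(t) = (2*log(t + 2) + 2)/(t + 2)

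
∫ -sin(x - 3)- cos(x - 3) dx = sqrt(2)*cos(x - 3 + pi/4) + C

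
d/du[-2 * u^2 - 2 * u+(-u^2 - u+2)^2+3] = 4*u^3 + 6*u^2 - 10*u - 6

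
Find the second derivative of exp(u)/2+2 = exp(u)/2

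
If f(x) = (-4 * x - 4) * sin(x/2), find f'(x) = -2*x*cos(x/2) - 4*sin(x/2) - 2*cos(x/2)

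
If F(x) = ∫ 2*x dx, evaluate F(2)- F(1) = 3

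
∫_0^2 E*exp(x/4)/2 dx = -2*E + 2*exp(3/2)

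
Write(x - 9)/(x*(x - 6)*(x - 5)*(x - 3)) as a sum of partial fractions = -1/(3*(x - 3)) + 2/(5*(x - 5)) - 1/(6*(x - 6)) + 1/(10*x)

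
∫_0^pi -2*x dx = -pi^2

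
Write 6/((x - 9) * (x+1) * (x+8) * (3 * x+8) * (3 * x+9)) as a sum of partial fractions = 81/(1400*(3*x + 8)) + 1/(4760*(x + 8)) - 1/(60*(x + 3)) - 1/(350*(x + 1)) + 1/(35700*(x - 9))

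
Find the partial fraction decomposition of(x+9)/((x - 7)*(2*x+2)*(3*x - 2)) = -87/(190*(3*x - 2)) + 1/(10*(x + 1)) + 1/(19*(x - 7))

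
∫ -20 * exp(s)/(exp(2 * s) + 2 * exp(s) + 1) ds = 5*(-5*exp(s) - 1)/(exp(s) + 1) + C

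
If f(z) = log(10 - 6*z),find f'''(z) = 54/(27*z^3 - 135*z^2 + 225*z - 125)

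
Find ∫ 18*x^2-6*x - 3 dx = 6*x^3 - 3*x^2 - 3*x + C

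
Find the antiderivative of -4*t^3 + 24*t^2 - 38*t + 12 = -t^4 + 8*t^3 - 19*t^2 + 12*t + C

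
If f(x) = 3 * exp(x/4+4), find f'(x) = 3*exp(x/4 + 4)/4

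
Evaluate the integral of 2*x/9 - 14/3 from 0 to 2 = -80/9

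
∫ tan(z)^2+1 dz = tan(z) + C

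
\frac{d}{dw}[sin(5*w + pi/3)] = 5*cos(5*w + pi/3)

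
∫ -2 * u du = -u^2 + C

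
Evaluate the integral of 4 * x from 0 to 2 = 8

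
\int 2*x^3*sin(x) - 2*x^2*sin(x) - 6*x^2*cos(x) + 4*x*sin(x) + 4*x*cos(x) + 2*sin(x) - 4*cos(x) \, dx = 2*(-x^3 + x^2 - 2*x - 1)*cos(x) + C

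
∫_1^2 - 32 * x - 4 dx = -52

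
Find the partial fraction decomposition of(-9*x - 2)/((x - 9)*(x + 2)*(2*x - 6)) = 8/(55*(x + 2)) + 29/(60*(x - 3)) - 83/(132*(x - 9))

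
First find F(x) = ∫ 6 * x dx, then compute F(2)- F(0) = 12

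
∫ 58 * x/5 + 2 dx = 29*x^2/5 + 2*x + C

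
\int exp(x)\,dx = exp(x) + C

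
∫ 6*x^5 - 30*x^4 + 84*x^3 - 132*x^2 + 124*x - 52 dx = x^6 - 6*x^5 + 21*x^4 - 44*x^3 + 62*x^2 - 52*x + C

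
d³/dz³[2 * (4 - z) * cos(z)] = -2*z*sin(z) + 8*sin(z) + 6*cos(z)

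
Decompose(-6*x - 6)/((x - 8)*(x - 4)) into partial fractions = 15/(2*(x - 4)) - 27/(2*(x - 8))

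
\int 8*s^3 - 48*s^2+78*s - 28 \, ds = 2*s^4 - 16*s^3 + 39*s^2 - 28*s + C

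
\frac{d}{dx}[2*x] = 2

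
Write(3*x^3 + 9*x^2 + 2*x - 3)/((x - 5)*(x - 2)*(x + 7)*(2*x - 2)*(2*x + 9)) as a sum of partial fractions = 15/(247*(2*x + 9)) - 121/(1728*(x + 7)) + 1/(64*(x - 1)) - 61/(702*(x - 2)) + 607/(5472*(x - 5))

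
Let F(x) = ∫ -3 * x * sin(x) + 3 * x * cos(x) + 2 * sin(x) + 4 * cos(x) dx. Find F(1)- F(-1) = 2*sin(1) + 6*cos(1)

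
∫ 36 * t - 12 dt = 18*t^2 - 12*t + C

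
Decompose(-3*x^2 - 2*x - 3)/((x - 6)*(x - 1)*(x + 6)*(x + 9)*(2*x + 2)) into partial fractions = -19/(600*(x + 9)) + 11/(280*(x + 6)) - 1/(280*(x + 1)) + 1/(175*(x - 1)) - 41/(4200*(x - 6))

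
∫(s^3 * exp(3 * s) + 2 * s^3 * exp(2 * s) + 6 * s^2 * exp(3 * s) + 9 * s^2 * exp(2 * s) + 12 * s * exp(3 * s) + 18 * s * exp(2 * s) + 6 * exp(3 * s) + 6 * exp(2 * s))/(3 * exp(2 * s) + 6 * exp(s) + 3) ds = s*(s^2 + 3*s + 6)*exp(2*s)/(3*(exp(s) + 1)) + C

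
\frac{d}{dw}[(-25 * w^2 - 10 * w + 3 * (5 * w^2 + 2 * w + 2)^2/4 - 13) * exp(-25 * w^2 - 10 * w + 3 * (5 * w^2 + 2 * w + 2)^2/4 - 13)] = (5625*w^7 + 7875*w^6 - 450*w^5 - 3600*w^4 - 3268*w^3 - 1284*w^2 + 568*w + 144)*exp(75*w^4/4 + 15*w^3 - 7*w^2 - 4*w - 10)/4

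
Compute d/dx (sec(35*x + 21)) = 35*tan(35*x + 21)*sec(35*x + 21)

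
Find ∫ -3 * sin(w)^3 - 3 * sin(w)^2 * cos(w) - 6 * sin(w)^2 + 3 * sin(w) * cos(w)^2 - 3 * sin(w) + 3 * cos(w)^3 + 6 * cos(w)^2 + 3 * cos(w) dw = (sqrt(2)*sin(w + pi/4) + 1)^3 + C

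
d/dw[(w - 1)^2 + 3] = 2*w - 2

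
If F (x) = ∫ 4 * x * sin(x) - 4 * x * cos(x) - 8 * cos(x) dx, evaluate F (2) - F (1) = -12*sin(2) + 8*cos(1) - 12*cos(2) + 8*sin(1)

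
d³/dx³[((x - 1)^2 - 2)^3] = 120*x^3 - 360*x^2 + 216*x + 24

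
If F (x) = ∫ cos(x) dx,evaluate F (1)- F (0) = sin(1)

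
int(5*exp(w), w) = 5*exp(w) + C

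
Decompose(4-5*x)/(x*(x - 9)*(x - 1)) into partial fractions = 1/(8*(x - 1)) - 41/(72*(x - 9)) + 4/(9*x)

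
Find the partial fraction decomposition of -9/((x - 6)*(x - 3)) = 3/(x - 3) - 3/(x - 6)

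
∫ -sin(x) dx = cos(x) + C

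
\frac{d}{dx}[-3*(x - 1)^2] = 6 - 6*x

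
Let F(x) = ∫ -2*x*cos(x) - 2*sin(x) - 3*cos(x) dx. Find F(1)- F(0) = -5*sin(1)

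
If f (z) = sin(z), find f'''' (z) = sin(z)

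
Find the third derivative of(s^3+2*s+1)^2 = 120*s^3 + 96*s + 12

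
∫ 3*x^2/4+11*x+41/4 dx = x^3/4 + 11*x^2/2 + 41*x/4 + C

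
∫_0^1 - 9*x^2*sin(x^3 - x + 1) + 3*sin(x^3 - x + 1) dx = 0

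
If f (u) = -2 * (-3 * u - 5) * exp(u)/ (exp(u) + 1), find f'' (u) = (-6*u*exp(2*u) + 6*u*exp(u) + 2*exp(2*u) + 22*exp(u))/(exp(3*u) + 3*exp(2*u) + 3*exp(u) + 1)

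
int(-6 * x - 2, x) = -3*x^2 - 2*x + C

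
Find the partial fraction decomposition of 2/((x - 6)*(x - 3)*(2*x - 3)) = 8/(27*(2*x - 3)) - 2/(9*(x - 3)) + 2/(27*(x - 6))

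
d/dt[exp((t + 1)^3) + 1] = 3*t^2*exp(t^3 + 3*t^2 + 3*t + 1) + 6*t*exp(t^3 + 3*t^2 + 3*t + 1) + 3*exp(t^3 + 3*t^2 + 3*t + 1)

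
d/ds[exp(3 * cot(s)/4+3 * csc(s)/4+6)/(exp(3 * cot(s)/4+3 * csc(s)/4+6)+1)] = -3*(cos(s) + 1)*exp(6)*exp(3/(4*sin(s)))*exp(3/(4*tan(s)))/((8*exp(6)*exp(3*cot(s)/4)*exp(3*csc(s)/4) + 4*exp(12)*exp(3*cot(s)/2)*exp(3*csc(s)/2) + 4)*sin(s)^2)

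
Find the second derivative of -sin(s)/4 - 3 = sin(s)/4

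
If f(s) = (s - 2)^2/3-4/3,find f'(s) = 2*s/3 - 4/3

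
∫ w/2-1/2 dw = w^2/4 - w/2 + C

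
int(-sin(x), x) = cos(x) + C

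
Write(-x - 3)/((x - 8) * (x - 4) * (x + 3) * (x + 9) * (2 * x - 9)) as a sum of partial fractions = 8/(189*(2*x - 9)) + 1/(5967*(x + 9)) - 1/(52*(x - 4)) - 1/(476*(x - 8))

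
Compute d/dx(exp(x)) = exp(x)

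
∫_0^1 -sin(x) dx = -1 + cos(1)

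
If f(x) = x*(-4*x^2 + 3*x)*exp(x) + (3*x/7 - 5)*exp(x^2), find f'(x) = -4*x^3*exp(x) - 9*x^2*exp(x) + 6*x^2*exp(x^2)/7 + 6*x*exp(x) - 10*x*exp(x^2) + 3*exp(x^2)/7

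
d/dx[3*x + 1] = 3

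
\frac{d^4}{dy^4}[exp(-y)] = exp(-y)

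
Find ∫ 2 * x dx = x^2 + C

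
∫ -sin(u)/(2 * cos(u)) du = log(-cos(u))/2 + C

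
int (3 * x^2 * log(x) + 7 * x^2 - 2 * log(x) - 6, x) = x*(x^2 - 2)*(log(x) + 2) + C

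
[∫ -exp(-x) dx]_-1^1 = -E + exp(-1)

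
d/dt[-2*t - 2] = -2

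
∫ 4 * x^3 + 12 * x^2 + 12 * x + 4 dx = x^4 + 4*x^3 + 6*x^2 + 4*x + C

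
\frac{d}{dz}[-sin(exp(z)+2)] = -exp(z)*cos(exp(z) + 2)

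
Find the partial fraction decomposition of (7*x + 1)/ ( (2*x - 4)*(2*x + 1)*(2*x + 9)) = -61/(208*(2*x + 9)) + 1/(16*(2*x + 1)) + 3/(26*(x - 2))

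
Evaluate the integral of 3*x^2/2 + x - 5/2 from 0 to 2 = 1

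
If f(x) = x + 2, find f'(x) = 1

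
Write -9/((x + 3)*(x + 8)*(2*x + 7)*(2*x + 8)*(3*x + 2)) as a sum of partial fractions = -729/(52360*(3*x + 2)) - 8/(17*(2*x + 7)) - 1/(880*(x + 8)) + 9/(80*(x + 4)) + 9/(70*(x + 3))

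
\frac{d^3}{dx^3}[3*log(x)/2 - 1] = 3/x^3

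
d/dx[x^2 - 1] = 2*x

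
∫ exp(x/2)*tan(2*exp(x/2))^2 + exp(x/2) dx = tan(2*exp(x/2)) + C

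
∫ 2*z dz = z^2 + C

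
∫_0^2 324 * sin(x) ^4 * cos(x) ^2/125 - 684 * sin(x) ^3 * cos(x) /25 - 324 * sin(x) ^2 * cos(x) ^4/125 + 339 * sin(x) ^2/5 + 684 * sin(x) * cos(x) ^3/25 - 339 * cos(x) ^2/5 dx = 3*(-2825 + 285*sin(4) - 9*sin(4)^2)*sin(4)/250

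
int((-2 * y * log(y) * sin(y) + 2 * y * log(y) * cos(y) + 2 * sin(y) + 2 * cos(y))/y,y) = 2*sqrt(2)*log(y)*sin(y + pi/4) + C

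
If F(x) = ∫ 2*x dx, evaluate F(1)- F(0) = 1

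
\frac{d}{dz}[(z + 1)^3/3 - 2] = z^2 + 2*z + 1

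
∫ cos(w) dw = sin(w) + C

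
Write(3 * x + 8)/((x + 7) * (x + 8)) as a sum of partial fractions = 16/(x + 8) - 13/(x + 7)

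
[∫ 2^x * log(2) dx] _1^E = -2 + 2^E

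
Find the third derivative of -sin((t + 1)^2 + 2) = 8*t^3*cos(t^2 + 2*t + 3) + 24*t^2*cos(t^2 + 2*t + 3) + 12*t*sin(t^2 + 2*t + 3) + 24*t*cos(t^2 + 2*t + 3) + 12*sin(t^2 + 2*t + 3) + 8*cos(t^2 + 2*t + 3)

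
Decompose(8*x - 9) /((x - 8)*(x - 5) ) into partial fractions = -31/(3*(x - 5)) + 55/(3*(x - 8))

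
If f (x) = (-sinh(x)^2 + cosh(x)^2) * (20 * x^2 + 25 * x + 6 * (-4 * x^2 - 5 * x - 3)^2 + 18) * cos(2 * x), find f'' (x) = -384*x^4*cos(2*x) - 1536*x^3*sin(2*x) - 960*x^3*cos(2*x) - 2880*x^2*sin(2*x) - 104*x^2*cos(2*x) - 2512*x*sin(2*x) + 620*x*cos(2*x) - 820*sin(2*x) + 340*cos(2*x)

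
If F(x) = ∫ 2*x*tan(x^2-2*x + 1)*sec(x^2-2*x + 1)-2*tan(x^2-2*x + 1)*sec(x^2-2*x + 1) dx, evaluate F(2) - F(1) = -1 + sec(1)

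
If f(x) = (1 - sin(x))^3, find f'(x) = -3*(sin(x) - 1)^2*cos(x)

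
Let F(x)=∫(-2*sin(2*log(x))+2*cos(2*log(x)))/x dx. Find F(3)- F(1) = -1 + sqrt(2)*cos(-2*log(3) + pi/4)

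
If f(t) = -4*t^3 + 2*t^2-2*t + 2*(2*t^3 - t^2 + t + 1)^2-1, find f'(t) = 48*t^5 - 40*t^4 + 40*t^3 + 2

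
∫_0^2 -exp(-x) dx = -1 + exp(-2)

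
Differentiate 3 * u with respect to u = 3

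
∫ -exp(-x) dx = exp(-x) + C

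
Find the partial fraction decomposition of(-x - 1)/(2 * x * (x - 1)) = -1/(x - 1) + 1/(2*x)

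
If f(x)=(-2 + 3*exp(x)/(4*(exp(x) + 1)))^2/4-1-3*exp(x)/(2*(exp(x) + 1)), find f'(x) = (-63*exp(2*x) - 72*exp(x))/(32*exp(3*x) + 96*exp(2*x) + 96*exp(x) + 32)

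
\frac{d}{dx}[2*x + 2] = 2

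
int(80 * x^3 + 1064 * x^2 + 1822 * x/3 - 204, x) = 20*x^4 + 1064*x^3/3 + 911*x^2/3 - 204*x + C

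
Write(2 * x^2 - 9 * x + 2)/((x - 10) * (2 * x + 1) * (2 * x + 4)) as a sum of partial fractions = -2/(9*(2*x + 1)) + 7/(18*(x + 2)) + 2/(9*(x - 10))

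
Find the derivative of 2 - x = -1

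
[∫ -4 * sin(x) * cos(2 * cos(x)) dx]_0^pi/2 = -2*sin(2)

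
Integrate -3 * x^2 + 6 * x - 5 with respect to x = -x^3 + 3*x^2 - 5*x + C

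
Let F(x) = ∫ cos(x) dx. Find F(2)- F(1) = -sin(1) + sin(2)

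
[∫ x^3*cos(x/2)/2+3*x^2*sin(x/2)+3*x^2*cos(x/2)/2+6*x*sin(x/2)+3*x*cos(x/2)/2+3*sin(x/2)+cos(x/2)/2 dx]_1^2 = -8*sin(1/2) + 27*sin(1)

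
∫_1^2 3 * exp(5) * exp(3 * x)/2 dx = -exp(8)/2 + exp(11)/2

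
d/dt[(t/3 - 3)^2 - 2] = 2*t/9 - 2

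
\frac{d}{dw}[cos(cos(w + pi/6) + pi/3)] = sin(w + pi/6)*sin(cos(w + pi/6) + pi/3)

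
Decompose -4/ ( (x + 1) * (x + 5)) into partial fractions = 1/(x + 5) - 1/(x + 1)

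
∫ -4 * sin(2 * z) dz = 2*cos(2*z) + C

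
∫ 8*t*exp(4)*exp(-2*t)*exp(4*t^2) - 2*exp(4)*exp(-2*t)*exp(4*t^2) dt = exp(4*t^2 - 2*t + 4) + C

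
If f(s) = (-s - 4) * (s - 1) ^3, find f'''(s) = -24*s - 6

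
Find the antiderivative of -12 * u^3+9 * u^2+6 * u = -3*u^4 + 3*u^3 + 3*u^2 + C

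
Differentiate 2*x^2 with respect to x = 4*x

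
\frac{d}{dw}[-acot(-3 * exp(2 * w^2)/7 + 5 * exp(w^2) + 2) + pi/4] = (-84*w*exp(2*w^2) + 490*w*exp(w^2))/(9*exp(4*w^2) - 210*exp(3*w^2) + 1141*exp(2*w^2) + 980*exp(w^2) + 245)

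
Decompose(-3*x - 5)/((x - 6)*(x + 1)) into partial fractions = 2/(7*(x + 1)) - 23/(7*(x - 6))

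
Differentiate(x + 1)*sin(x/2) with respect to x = x*cos(x/2)/2 + sin(x/2) + cos(x/2)/2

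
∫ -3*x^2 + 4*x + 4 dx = -x^3 + 2*x^2 + 4*x + C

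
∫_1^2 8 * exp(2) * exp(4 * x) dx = -2*exp(6) + 2*exp(10)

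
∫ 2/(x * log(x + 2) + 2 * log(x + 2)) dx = 2*log(log(x + 2)) + C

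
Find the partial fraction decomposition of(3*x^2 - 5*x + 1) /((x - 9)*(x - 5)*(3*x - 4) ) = -3/(253*(3*x - 4)) - 51/(44*(x - 5)) + 199/(92*(x - 9))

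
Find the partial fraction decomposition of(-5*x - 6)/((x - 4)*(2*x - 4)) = 4/(x - 2) - 13/(2*(x - 4))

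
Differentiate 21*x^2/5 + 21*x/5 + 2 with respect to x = 42*x/5 + 21/5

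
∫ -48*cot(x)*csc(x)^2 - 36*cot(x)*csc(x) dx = 12*(2*csc(x) + 3)*csc(x) + C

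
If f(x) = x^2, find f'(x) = 2*x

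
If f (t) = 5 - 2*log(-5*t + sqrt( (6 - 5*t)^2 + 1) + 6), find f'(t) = (-50*t + 10*sqrt(25*t^2 - 60*t + 37) + 60)/(25*t^2 - 5*t*sqrt(25*t^2 - 60*t + 37) - 60*t + 6*sqrt(25*t^2 - 60*t + 37) + 37)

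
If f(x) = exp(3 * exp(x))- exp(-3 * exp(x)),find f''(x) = (-9*exp(2*x) + 3*exp(x) + 3*exp(x + 6*exp(x)) + 9*exp(2*x + 6*exp(x)))*exp(-3*exp(x))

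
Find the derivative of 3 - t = -1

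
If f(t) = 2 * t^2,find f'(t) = 4*t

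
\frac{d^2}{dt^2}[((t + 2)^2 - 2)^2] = 12*t^2 + 48*t + 40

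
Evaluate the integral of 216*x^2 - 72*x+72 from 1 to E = -36*exp(2) - 108 + 72*E + 72*exp(3)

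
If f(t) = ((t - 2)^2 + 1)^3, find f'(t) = 6*t^5 - 60*t^4 + 252*t^3 - 552*t^2 + 630*t - 300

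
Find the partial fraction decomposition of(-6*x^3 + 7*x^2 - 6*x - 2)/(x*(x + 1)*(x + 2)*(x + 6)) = -791/(60*(x + 6)) + 43/(4*(x + 2)) - 17/(5*(x + 1)) - 1/(6*x)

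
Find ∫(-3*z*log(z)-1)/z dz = -(3*z + 1)*(log(z) - 1) + C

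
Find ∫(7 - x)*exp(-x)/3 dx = (x - 6)*exp(-x)/3 + C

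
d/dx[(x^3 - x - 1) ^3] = 9*x^8 - 21*x^6 - 18*x^5 + 15*x^4 + 24*x^3 + 6*x^2 - 6*x - 3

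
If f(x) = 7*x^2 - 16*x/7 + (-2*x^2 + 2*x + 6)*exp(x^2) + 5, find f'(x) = -4*x^3*exp(x^2) + 4*x^2*exp(x^2) + 8*x*exp(x^2) + 14*x + 2*exp(x^2) - 16/7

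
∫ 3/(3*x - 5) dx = log(15 - 9*x) + C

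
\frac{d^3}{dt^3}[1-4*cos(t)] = -4*sin(t)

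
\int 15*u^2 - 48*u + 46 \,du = 5*u^3 - 24*u^2 + 46*u + C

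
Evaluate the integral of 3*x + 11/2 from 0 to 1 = 7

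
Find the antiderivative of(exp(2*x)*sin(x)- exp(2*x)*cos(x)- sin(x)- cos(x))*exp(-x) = -2*cos(x)*sinh(x) + C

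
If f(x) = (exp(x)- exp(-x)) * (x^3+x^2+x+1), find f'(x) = (x^3*exp(2*x) + x^3 + 4*x^2*exp(2*x) - 2*x^2 + 3*x*exp(2*x) - x + 2*exp(2*x))*exp(-x)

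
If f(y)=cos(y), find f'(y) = -sin(y)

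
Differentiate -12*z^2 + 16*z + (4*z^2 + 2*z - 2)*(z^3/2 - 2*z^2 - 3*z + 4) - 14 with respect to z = 10*z^4 - 28*z^3 - 51*z^2 + 4*z + 30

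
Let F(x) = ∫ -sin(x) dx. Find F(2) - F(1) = -cos(1) + cos(2)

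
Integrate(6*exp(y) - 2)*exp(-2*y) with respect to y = (3 - exp(-y))^2 + C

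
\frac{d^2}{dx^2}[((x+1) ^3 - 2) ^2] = 30*x^4 + 120*x^3 + 180*x^2 + 96*x + 6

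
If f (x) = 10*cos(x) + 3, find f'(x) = -10*sin(x)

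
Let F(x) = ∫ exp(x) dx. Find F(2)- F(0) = -1 + exp(2)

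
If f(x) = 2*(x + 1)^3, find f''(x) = 12*x + 12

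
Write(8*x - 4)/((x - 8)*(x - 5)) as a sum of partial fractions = -12/(x - 5) + 20/(x - 8)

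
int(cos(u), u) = sin(u) + C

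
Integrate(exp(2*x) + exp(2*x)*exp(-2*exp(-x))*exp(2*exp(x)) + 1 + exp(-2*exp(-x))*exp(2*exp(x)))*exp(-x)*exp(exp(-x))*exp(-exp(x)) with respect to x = 2*sinh(2*sinh(x)) + C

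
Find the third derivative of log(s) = 2/s^3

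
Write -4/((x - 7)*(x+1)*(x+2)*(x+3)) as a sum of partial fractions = 1/(5*(x + 3)) - 4/(9*(x + 2)) + 1/(4*(x + 1)) - 1/(180*(x - 7))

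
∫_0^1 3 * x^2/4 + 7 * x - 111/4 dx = -24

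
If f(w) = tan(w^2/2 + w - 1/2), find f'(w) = w*tan(w^2/2 + w - 1/2)^2 + w + tan(w^2/2 + w - 1/2)^2 + 1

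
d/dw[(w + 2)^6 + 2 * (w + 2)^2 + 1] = 6*w^5 + 60*w^4 + 240*w^3 + 480*w^2 + 484*w + 200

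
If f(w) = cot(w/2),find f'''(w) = -3*cot(w/2)^4/4 - cot(w/2)^2 - 1/4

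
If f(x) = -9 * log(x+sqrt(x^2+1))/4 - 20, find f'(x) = (-9*x - 9*sqrt(x^2 + 1))/(4*x^2 + 4*x*sqrt(x^2 + 1) + 4)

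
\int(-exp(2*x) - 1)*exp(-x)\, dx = -2*sinh(x) + C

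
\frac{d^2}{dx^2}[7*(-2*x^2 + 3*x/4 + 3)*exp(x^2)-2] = -56*x^4*exp(x^2) + 21*x^3*exp(x^2) - 56*x^2*exp(x^2) + 63*x*exp(x^2)/2 + 14*exp(x^2)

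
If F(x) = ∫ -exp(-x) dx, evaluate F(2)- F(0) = -1 + exp(-2)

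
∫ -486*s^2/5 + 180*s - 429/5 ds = -162*s^3/5 + 90*s^2 - 429*s/5 + C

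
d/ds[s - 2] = 1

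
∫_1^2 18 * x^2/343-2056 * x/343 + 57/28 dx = -9375/1372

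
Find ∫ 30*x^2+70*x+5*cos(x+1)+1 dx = 10*x^3 + 35*x^2 + x + 5*sin(x + 1) + C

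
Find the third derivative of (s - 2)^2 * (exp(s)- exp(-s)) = (s^2*exp(2*s) + s^2 + 2*s*exp(2*s) - 10*s - 2*exp(2*s) + 22)*exp(-s)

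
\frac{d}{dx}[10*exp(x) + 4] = 10*exp(x)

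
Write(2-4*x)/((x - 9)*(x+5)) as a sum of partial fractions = -11/(7*(x + 5)) - 17/(7*(x - 9))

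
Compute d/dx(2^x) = 2^x*log(2)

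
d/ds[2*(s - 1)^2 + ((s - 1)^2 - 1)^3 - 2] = 6*s^5 - 30*s^4 + 48*s^3 - 24*s^2 + 4*s - 4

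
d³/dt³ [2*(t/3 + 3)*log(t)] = (36 - 2*t)/(3*t^3)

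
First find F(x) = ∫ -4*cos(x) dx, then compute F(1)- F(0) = -4*sin(1)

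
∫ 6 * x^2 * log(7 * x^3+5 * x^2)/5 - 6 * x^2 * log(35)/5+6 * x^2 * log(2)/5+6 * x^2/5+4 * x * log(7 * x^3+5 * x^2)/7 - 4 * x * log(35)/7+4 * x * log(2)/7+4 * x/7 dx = 2*x^2*(7*x + 5)*log(2*x^2*(7*x + 5)/35)/35 + C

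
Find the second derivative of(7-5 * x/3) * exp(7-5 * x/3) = (675 - 125*x)*exp(7 - 5*x/3)/27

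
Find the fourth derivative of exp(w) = exp(w)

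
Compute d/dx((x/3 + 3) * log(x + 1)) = (x*log(x + 1) + x + log(x + 1) + 9)/(3*x + 3)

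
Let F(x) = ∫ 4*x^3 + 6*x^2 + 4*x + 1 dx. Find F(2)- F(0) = 42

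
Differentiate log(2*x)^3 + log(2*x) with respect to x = (3*log(x)^2 + 6*log(2)*log(x) + 1 + 3*log(2)^2)/x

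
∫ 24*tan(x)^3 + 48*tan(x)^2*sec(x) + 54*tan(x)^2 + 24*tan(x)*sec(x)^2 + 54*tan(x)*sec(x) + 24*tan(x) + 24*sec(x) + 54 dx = 3*(2*tan(x) + 2*sec(x) + 5)^2 - 6*tan(x) - 6*sec(x) + C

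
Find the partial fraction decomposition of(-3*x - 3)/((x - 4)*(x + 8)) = -7/(4*(x + 8)) - 5/(4*(x - 4))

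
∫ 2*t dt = t^2 + C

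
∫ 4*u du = 2*u^2 + C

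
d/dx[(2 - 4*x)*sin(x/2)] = -2*x*cos(x/2) - 4*sin(x/2) + cos(x/2)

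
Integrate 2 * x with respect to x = x^2 + C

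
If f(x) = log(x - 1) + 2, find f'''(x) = 2/(x^3 - 3*x^2 + 3*x - 1)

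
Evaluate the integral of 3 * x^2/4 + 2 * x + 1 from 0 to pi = pi*(2 + pi)^2/4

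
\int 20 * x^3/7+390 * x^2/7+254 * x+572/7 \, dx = 5*x^4/7 + 130*x^3/7 + 127*x^2 + 572*x/7 + C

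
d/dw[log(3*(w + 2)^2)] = 2/(w + 2)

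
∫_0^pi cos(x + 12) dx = -2*sin(12)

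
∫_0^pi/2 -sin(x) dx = -1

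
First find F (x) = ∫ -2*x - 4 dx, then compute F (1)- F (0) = -5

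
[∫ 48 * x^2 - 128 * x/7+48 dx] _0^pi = -64*pi^2/7 + 48*pi + 16*pi^3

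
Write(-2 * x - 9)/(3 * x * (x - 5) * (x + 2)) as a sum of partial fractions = -5/(42*(x + 2)) - 19/(105*(x - 5)) + 3/(10*x)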